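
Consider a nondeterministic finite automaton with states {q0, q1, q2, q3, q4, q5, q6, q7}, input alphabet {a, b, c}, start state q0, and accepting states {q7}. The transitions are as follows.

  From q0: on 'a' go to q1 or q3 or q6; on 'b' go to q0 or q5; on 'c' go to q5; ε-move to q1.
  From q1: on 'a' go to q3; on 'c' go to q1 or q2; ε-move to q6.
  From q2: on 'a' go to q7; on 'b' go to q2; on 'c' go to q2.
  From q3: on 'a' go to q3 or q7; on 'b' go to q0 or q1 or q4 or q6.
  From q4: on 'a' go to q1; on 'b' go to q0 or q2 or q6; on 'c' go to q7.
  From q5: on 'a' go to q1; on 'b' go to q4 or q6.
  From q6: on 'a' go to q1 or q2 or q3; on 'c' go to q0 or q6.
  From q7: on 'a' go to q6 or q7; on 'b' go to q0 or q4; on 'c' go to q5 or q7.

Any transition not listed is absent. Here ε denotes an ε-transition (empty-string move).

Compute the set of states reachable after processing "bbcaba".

{q1, q2, q3, q6, q7}

Start: ε-closure({q0}) = {q0, q1, q6}.
Read 'b': {q0, q1, q6} → {q0, q1, q5, q6}.
Read 'b': {q0, q1, q5, q6} → {q0, q1, q4, q5, q6}.
Read 'c': {q0, q1, q4, q5, q6} → {q0, q1, q2, q5, q6, q7}.
Read 'a': {q0, q1, q2, q5, q6, q7} → {q1, q2, q3, q6, q7}.
Read 'b': {q1, q2, q3, q6, q7} → {q0, q1, q2, q4, q6}.
Read 'a': {q0, q1, q2, q4, q6} → {q1, q2, q3, q6, q7}.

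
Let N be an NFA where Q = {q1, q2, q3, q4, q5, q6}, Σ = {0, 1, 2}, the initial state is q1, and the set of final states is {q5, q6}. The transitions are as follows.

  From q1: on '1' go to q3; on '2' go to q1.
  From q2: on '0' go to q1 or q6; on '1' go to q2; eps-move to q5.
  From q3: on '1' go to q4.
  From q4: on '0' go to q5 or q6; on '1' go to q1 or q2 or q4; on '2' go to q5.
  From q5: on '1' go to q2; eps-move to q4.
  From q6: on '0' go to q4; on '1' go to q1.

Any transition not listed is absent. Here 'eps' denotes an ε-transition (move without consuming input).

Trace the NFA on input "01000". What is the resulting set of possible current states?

∅

Start in {q1}.
Read '0': q1→∅; now ∅.
The set is empty and remains empty for the remaining 4 symbols.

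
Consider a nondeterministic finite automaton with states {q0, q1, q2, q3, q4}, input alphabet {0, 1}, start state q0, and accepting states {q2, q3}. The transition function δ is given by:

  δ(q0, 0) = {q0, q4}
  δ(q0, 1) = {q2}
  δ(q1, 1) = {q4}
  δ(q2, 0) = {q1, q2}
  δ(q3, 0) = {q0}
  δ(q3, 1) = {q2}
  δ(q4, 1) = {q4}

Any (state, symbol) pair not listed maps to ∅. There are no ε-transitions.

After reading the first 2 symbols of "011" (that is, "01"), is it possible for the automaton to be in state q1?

No

Start in {q0}.
Read '0': {q0} → {q0, q4}.
Read '1': {q0, q4} → {q2, q4}.
State q1 is not in {q2, q4}.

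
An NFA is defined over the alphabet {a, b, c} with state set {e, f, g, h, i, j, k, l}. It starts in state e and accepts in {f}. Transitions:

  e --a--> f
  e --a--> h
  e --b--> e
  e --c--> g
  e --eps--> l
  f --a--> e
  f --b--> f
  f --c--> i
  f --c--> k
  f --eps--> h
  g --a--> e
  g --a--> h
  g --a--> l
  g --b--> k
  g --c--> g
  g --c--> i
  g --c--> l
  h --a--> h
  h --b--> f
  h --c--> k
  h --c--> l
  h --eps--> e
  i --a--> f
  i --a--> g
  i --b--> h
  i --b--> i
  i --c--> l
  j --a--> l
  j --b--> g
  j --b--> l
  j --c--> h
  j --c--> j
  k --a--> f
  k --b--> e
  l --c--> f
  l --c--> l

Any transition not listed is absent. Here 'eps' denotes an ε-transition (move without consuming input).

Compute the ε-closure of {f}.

{e, f, h, l}

Begin with {f}.
ε-move f → h; add h.
ε-move h → e; add e.
ε-move e → l; add l.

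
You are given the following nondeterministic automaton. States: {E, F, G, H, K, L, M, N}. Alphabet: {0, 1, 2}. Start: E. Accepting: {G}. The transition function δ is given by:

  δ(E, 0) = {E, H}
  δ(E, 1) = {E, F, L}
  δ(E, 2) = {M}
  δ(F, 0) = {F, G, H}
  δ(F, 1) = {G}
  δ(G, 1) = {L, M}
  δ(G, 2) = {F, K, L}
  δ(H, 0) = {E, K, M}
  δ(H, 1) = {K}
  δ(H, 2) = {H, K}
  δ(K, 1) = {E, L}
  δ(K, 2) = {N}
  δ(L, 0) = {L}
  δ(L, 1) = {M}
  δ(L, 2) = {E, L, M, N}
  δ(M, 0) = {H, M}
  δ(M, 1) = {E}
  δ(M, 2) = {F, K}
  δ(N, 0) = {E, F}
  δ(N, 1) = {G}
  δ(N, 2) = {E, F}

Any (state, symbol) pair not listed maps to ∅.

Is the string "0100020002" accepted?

No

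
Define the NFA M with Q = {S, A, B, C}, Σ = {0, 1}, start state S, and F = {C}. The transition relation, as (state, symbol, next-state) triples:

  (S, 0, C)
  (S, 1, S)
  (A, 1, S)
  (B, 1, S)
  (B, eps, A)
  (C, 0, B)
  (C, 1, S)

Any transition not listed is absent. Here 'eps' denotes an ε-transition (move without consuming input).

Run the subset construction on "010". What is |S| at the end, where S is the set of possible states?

1

Start in {S}.
Read '0': S→{C}; now {C}.
Read '1': C→{S}; now {S}.
Read '0': S→{C}; now {C}.
That set has 1 state.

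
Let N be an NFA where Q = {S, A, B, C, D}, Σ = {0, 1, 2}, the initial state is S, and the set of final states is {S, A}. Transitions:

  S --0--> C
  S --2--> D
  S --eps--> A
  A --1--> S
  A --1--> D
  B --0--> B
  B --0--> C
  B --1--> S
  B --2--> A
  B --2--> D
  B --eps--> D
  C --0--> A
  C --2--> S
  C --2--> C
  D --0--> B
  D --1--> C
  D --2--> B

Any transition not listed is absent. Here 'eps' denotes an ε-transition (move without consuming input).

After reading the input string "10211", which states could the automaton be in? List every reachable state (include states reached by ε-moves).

{S, A, C, D}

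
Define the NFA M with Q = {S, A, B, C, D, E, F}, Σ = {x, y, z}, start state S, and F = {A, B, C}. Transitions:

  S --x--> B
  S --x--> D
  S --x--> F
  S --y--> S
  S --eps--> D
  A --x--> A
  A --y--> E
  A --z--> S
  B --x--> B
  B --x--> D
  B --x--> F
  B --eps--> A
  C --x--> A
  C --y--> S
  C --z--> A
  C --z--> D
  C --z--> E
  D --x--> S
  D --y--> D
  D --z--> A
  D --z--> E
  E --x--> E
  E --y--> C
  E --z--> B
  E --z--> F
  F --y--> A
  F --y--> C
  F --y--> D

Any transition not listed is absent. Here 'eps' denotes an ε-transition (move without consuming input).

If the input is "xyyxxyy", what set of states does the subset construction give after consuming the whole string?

Start: ε-closure({S}) = {S, D}.
Read 'x': S→{B, D, F}, D→{S}; union {S, B, D, F}; ε-closure = {S, A, B, D, F}.
Read 'y': S→{S}, A→{E}, B→∅, D→{D}, F→{A, C, D}; now {S, A, C, D, E}.
Read 'y': S→{S}, A→{E}, C→{S}, D→{D}, E→{C}; now {S, C, D, E}.
Read 'x': S→{B, D, F}, C→{A}, D→{S}, E→{E}; now {S, A, B, D, E, F}.
Read 'x': S→{B, D, F}, A→{A}, B→{B, D, F}, D→{S}, E→{E}, F→∅; now {S, A, B, D, E, F}.
Read 'y': S→{S}, A→{E}, B→∅, D→{D}, E→{C}, F→{A, C, D}; now {S, A, C, D, E}.
Read 'y': S→{S}, A→{E}, C→{S}, D→{D}, E→{C}; now {S, C, D, E}.

{S, C, D, E}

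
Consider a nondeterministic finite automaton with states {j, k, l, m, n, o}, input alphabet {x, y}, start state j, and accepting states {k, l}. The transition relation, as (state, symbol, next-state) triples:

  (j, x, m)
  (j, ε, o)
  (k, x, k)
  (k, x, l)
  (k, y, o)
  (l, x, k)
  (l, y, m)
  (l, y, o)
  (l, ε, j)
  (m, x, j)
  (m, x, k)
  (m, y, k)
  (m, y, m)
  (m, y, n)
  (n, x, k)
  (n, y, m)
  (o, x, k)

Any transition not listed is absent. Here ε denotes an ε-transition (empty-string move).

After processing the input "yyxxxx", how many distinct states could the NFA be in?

Start: ε-closure({j}) = {j, o}.
Read 'y': j→∅, o→∅; now ∅.
The set is empty and remains empty for the remaining 5 symbols.
That set has 0 states.

0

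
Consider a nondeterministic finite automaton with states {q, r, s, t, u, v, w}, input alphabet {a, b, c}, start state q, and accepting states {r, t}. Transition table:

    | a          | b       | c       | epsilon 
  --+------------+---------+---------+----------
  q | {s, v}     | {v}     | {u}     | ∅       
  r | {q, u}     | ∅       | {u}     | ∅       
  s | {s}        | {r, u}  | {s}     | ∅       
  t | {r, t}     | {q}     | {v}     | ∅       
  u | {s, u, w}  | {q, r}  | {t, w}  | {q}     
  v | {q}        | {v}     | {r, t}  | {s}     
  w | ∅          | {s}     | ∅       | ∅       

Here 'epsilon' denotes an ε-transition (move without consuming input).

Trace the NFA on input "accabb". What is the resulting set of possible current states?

{q, r, s, u, v}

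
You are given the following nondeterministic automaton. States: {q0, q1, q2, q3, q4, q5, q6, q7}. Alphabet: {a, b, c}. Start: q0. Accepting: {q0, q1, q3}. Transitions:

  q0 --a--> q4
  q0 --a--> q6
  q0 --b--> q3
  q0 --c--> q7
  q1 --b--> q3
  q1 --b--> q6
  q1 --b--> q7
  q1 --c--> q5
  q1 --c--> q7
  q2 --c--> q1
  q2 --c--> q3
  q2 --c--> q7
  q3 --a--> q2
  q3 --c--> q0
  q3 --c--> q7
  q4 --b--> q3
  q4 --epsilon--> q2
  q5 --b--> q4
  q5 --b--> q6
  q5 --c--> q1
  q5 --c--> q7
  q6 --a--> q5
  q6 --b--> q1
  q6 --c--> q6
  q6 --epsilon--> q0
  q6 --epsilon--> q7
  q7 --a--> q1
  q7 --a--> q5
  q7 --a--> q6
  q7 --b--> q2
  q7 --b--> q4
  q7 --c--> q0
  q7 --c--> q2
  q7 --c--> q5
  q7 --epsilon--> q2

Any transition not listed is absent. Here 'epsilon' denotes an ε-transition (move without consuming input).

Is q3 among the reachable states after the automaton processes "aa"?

No

Start in {q0}.
Read 'a': q0→{q4, q6}; union {q4, q6}; ε-closure = {q0, q2, q4, q6, q7}.
Read 'a': q0→{q4, q6}, q2→∅, q4→∅, q6→{q5}, q7→{q1, q5, q6}; union {q1, q4, q5, q6}; ε-closure = {q0, q1, q2, q4, q5, q6, q7}.
State q3 is not in {q0, q1, q2, q4, q5, q6, q7}.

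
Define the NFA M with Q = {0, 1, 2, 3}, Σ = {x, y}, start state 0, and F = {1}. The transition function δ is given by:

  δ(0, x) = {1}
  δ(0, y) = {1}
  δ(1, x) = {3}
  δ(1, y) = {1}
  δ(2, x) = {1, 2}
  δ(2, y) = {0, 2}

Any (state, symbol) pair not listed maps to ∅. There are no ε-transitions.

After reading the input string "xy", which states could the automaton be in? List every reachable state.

{1}

Start in {0}.
Read 'x': 0→{1}; now {1}.
Read 'y': 1→{1}; now {1}.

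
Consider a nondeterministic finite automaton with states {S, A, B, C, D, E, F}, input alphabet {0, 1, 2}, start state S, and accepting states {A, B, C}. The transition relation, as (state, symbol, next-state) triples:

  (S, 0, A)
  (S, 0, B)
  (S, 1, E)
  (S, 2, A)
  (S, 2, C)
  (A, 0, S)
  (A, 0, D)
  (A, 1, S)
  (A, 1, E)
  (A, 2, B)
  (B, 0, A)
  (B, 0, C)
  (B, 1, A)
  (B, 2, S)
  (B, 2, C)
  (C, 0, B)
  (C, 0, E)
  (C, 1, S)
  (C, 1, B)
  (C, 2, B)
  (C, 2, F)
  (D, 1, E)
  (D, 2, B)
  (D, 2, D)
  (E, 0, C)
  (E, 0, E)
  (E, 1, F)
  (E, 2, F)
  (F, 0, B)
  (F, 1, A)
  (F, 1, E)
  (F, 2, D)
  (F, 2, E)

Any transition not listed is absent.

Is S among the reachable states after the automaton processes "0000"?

Start in {S}.
Read '0': {S} → {A, B}.
Read '0': {A, B} → {S, A, C, D}.
Read '0': {S, A, C, D} → {S, A, B, D, E}.
Read '0': {S, A, B, D, E} → {S, A, B, C, D, E}.
State S is in {S, A, B, C, D, E}.

Yes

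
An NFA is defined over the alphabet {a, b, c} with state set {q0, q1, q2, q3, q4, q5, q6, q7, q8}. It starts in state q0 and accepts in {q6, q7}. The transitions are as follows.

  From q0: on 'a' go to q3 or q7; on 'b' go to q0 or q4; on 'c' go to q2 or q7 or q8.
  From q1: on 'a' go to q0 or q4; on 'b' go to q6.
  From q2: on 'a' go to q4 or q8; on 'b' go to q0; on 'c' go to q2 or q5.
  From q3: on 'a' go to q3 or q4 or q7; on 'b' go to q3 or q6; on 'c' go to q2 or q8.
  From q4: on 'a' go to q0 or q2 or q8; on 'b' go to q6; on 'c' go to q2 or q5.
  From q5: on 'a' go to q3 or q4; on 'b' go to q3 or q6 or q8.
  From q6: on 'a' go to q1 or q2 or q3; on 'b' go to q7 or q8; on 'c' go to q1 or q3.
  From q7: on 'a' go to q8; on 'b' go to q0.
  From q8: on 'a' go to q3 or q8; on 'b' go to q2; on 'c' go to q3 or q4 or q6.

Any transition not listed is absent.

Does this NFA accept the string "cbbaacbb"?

Yes

Start in {q0}.
Read 'c': {q0} → {q2, q7, q8}.
Read 'b': {q2, q7, q8} → {q0, q2}.
Read 'b': {q0, q2} → {q0, q4}.
Read 'a': {q0, q4} → {q0, q2, q3, q7, q8}.
Read 'a': {q0, q2, q3, q7, q8} → {q3, q4, q7, q8}.
Read 'c': {q3, q4, q7, q8} → {q2, q3, q4, q5, q6, q8}.
Read 'b': {q2, q3, q4, q5, q6, q8} → {q0, q2, q3, q6, q7, q8}.
Read 'b': {q0, q2, q3, q6, q7, q8} → {q0, q2, q3, q4, q6, q7, q8}.
The final set {q0, q2, q3, q4, q6, q7, q8} contains the accepting states q6, q7.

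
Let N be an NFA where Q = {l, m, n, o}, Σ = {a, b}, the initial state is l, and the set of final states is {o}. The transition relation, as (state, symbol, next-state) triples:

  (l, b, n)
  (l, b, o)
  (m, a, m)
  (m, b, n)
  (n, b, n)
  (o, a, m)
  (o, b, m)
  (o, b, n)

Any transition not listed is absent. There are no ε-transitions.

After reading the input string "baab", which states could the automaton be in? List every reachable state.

{n}

Start in {l}.
Read 'b': {l} → {n, o}.
Read 'a': {n, o} → {m}.
Read 'a': {m} → {m}.
Read 'b': {m} → {n}.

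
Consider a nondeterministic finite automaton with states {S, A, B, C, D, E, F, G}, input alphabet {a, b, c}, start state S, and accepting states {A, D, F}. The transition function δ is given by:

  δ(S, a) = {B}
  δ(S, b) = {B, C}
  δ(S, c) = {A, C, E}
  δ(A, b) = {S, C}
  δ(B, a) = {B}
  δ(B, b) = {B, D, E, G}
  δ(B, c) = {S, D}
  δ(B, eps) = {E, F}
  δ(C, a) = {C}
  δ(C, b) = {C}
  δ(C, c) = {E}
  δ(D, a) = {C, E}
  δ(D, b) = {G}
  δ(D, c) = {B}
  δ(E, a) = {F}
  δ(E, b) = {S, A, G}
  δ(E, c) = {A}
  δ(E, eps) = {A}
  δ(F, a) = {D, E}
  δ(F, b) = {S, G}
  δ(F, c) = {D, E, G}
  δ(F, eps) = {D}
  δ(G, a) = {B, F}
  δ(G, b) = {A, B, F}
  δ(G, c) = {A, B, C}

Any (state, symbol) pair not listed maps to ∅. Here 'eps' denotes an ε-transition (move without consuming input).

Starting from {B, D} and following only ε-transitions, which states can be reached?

Begin with {B, D}.
ε-move B → E; add E.
ε-move B → F; add F.
ε-move E → A; add A.

{A, B, D, E, F}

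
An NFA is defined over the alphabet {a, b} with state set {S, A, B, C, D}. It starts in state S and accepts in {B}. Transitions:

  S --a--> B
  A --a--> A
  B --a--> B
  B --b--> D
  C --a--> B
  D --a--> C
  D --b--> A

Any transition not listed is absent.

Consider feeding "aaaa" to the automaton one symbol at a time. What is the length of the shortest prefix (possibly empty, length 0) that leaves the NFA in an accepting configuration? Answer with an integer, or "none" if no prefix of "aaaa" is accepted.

1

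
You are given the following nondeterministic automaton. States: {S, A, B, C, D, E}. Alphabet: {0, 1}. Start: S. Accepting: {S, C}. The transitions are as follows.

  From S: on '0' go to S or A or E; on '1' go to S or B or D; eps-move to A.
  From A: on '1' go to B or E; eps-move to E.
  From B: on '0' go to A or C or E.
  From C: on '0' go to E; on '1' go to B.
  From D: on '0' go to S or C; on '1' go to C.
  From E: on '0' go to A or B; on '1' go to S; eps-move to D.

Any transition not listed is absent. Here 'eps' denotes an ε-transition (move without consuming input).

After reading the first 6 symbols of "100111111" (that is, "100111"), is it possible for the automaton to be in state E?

Yes

Start: ε-closure({S}) = {S, A, D, E}.
Read '1': {S, A, D, E} → {S, A, B, C, D, E}.
Read '0': {S, A, B, C, D, E} → {S, A, B, C, D, E}.
Read '0': {S, A, B, C, D, E} → {S, A, B, C, D, E}.
Read '1': {S, A, B, C, D, E} → {S, A, B, C, D, E}.
Read '1': {S, A, B, C, D, E} → {S, A, B, C, D, E}.
Read '1': {S, A, B, C, D, E} → {S, A, B, C, D, E}.
State E is in {S, A, B, C, D, E}.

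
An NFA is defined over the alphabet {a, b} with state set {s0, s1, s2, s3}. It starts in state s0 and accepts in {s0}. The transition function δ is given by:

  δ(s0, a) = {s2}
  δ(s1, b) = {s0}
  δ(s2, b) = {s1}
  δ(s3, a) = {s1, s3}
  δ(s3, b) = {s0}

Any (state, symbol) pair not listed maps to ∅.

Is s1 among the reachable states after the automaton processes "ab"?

Yes

Start in {s0}.
Read 'a': {s0} → {s2}.
Read 'b': {s2} → {s1}.
State s1 is in {s1}.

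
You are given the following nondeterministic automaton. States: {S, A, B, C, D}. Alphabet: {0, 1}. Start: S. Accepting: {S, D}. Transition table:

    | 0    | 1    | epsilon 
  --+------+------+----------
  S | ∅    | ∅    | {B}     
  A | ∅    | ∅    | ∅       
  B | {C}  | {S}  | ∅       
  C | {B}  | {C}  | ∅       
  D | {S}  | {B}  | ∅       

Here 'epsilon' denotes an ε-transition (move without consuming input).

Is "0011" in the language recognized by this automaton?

Start: ε-closure({S}) = {S, B}.
Read '0': {S, B} → {C}.
Read '0': {C} → {B}.
Read '1': {B} → {S, B}.
Read '1': {S, B} → {S, B}.
The final set {S, B} contains the accepting state S.

Yes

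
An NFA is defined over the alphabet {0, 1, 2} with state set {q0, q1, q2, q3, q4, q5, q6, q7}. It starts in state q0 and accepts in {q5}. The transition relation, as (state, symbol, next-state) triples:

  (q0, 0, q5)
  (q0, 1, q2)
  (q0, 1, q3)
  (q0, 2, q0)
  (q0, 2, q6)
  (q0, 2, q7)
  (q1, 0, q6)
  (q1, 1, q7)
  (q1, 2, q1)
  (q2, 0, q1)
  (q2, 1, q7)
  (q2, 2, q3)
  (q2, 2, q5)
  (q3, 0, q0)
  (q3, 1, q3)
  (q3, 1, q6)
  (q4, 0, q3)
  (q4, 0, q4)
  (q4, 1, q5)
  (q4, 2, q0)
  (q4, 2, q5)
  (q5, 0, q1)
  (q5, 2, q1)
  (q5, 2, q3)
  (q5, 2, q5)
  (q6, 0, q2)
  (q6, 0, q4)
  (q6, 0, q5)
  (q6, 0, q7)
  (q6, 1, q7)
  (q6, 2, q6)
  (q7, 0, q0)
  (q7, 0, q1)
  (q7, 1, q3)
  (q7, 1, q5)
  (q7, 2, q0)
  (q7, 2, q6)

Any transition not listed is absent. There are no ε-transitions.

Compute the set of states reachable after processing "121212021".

{q2, q3, q6, q7}

Start in {q0}.
Read '1': {q0} → {q2, q3}.
Read '2': {q2, q3} → {q3, q5}.
Read '1': {q3, q5} → {q3, q6}.
Read '2': {q3, q6} → {q6}.
Read '1': {q6} → {q7}.
Read '2': {q7} → {q0, q6}.
Read '0': {q0, q6} → {q2, q4, q5, q7}.
Read '2': {q2, q4, q5, q7} → {q0, q1, q3, q5, q6}.
Read '1': {q0, q1, q3, q5, q6} → {q2, q3, q6, q7}.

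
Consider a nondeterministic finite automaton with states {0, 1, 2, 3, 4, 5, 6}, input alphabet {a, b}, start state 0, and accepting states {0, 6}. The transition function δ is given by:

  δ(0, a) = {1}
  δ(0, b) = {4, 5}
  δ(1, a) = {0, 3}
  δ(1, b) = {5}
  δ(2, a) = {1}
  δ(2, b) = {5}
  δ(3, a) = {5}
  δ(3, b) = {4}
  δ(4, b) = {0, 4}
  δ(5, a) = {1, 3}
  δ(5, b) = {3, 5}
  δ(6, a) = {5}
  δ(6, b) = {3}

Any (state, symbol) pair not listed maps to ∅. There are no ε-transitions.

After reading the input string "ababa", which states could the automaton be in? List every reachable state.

Start in {0}.
Read 'a': 0→{1}; now {1}.
Read 'b': 1→{5}; now {5}.
Read 'a': 5→{1, 3}; now {1, 3}.
Read 'b': 1→{5}, 3→{4}; now {4, 5}.
Read 'a': 4→∅, 5→{1, 3}; now {1, 3}.

{1, 3}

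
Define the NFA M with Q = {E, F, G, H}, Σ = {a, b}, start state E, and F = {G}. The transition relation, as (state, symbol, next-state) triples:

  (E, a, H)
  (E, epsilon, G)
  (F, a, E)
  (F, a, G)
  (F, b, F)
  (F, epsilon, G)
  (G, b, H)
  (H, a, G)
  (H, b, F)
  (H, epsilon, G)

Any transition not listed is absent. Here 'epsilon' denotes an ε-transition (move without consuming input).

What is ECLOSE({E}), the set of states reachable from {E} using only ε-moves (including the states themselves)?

Begin with {E}.
ε-move E → G; add G.

{E, G}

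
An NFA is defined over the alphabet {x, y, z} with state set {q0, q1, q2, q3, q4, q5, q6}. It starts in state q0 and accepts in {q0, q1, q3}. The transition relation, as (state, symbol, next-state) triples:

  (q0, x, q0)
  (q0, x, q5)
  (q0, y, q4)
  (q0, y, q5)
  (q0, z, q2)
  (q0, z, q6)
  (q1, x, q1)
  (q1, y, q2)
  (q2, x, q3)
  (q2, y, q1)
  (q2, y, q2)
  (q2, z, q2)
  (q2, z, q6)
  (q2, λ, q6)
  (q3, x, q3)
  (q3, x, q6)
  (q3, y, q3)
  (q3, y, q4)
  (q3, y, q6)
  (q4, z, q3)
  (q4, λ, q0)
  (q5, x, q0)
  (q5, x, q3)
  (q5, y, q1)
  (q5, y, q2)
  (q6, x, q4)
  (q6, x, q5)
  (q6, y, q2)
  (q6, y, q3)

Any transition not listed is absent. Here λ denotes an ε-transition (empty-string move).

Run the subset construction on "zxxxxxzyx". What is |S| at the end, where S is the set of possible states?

Start in {q0}.
Read 'z': q0→{q2, q6}; now {q2, q6}.
Read 'x': q2→{q3}, q6→{q4, q5}; union {q3, q4, q5}; ε-closure = {q0, q3, q4, q5}.
Read 'x': q0→{q0, q5}, q3→{q3, q6}, q4→∅, q5→{q0, q3}; now {q0, q3, q5, q6}.
Read 'x': q0→{q0, q5}, q3→{q3, q6}, q5→{q0, q3}, q6→{q4, q5}; now {q0, q3, q4, q5, q6}.
Read 'x': q0→{q0, q5}, q3→{q3, q6}, q4→∅, q5→{q0, q3}, q6→{q4, q5}; now {q0, q3, q4, q5, q6}.
Read 'x': q0→{q0, q5}, q3→{q3, q6}, q4→∅, q5→{q0, q3}, q6→{q4, q5}; now {q0, q3, q4, q5, q6}.
Read 'z': q0→{q2, q6}, q3→∅, q4→{q3}, q5→∅, q6→∅; now {q2, q3, q6}.
Read 'y': q2→{q1, q2}, q3→{q3, q4, q6}, q6→{q2, q3}; union {q1, q2, q3, q4, q6}; ε-closure = {q0, q1, q2, q3, q4, q6}.
Read 'x': q0→{q0, q5}, q1→{q1}, q2→{q3}, q3→{q3, q6}, q4→∅, q6→{q4, q5}; now {q0, q1, q3, q4, q5, q6}.
That set has 6 states.

6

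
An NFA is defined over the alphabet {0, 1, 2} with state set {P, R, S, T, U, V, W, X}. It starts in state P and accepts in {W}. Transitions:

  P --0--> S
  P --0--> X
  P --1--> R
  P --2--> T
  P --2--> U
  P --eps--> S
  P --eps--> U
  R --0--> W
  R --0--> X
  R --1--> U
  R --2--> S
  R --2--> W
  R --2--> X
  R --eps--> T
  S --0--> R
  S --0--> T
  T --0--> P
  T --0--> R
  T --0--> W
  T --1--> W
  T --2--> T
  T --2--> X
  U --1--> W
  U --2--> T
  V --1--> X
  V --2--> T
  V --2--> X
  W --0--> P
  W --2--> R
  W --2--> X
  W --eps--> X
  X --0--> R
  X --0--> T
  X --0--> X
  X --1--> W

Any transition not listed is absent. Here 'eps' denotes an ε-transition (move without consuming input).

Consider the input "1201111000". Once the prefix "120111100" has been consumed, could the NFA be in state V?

Start: ε-closure({P}) = {P, S, U}.
Read '1': P→{R}, S→∅, U→{W}; union {R, W}; ε-closure = {R, T, W, X}.
Read '2': R→{S, W, X}, T→{T, X}, W→{R, X}, X→∅; now {R, S, T, W, X}.
Read '0': R→{W, X}, S→{R, T}, T→{P, R, W}, W→{P}, X→{R, T, X}; union {P, R, T, W, X}; ε-closure = {P, R, S, T, U, W, X}.
Read '1': P→{R}, R→{U}, S→∅, T→{W}, U→{W}, W→∅, X→{W}; union {R, U, W}; ε-closure = {R, T, U, W, X}.
Read '1': R→{U}, T→{W}, U→{W}, W→∅, X→{W}; union {U, W}; ε-closure = {U, W, X}.
Read '1': U→{W}, W→∅, X→{W}; union {W}; ε-closure = {W, X}.
Read '1': W→∅, X→{W}; union {W}; ε-closure = {W, X}.
Read '0': W→{P}, X→{R, T, X}; union {P, R, T, X}; ε-closure = {P, R, S, T, U, X}.
Read '0': P→{S, X}, R→{W, X}, S→{R, T}, T→{P, R, W}, U→∅, X→{R, T, X}; union {P, R, S, T, W, X}; ε-closure = {P, R, S, T, U, W, X}.
State V is not in {P, R, S, T, U, W, X}.

No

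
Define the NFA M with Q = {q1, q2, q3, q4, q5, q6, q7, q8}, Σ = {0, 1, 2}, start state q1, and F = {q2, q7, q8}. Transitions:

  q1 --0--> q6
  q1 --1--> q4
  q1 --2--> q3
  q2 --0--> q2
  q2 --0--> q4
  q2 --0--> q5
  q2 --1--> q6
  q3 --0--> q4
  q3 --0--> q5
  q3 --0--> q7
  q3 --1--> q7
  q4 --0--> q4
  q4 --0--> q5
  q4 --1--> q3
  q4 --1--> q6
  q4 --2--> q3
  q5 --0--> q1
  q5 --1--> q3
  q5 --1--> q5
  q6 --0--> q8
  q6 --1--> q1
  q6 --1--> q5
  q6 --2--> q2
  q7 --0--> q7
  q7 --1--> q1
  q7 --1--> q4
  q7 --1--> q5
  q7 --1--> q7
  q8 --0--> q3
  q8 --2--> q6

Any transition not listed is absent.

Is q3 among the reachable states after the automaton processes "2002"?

Yes

Start in {q1}.
Read '2': {q1} → {q3}.
Read '0': {q3} → {q4, q5, q7}.
Read '0': {q4, q5, q7} → {q1, q4, q5, q7}.
Read '2': {q1, q4, q5, q7} → {q3}.
State q3 is in {q3}.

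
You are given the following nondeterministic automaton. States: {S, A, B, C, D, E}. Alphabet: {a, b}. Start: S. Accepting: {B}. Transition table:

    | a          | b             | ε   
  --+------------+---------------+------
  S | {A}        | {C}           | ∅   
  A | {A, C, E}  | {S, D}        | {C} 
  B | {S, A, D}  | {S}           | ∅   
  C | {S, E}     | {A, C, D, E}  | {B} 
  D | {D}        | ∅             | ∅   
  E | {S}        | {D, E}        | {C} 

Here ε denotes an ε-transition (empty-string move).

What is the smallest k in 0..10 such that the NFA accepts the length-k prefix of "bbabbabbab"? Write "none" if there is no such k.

1

Start in {S}.
Read 'b': {S} → {B, C}.
None of the earlier sets intersect F, but {B, C} does.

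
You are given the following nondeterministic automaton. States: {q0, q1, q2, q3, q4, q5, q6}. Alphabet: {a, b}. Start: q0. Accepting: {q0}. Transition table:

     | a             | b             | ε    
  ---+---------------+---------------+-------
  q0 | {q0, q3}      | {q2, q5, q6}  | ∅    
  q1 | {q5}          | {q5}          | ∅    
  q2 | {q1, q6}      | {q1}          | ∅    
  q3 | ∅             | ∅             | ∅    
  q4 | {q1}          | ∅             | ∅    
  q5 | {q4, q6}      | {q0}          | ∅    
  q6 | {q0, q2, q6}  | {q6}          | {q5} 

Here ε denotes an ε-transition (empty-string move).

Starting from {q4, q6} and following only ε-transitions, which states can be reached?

Begin with {q4, q6}.
ε-move q6 → q5; add q5.

{q4, q5, q6}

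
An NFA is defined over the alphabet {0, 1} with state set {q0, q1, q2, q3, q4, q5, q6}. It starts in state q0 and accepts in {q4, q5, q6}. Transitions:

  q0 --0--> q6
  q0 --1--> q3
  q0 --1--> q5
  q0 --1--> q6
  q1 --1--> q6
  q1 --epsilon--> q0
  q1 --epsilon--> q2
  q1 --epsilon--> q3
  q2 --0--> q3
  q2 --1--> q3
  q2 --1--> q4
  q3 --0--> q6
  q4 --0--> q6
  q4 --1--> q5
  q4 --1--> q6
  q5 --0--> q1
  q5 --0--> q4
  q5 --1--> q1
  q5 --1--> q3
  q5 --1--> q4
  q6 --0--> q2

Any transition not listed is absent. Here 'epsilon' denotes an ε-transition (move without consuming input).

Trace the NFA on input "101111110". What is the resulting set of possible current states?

{q0, q1, q2, q3, q4, q6}

Start in {q0}.
Read '1': q0→{q3, q5, q6}; now {q3, q5, q6}.
Read '0': q3→{q6}, q5→{q1, q4}, q6→{q2}; union {q1, q2, q4, q6}; ε-closure = {q0, q1, q2, q3, q4, q6}.
Read '1': q0→{q3, q5, q6}, q1→{q6}, q2→{q3, q4}, q3→∅, q4→{q5, q6}, q6→∅; now {q3, q4, q5, q6}.
Read '1': q3→∅, q4→{q5, q6}, q5→{q1, q3, q4}, q6→∅; union {q1, q3, q4, q5, q6}; ε-closure = {q0, q1, q2, q3, q4, q5, q6}.
Read '1': q0→{q3, q5, q6}, q1→{q6}, q2→{q3, q4}, q3→∅, q4→{q5, q6}, q5→{q1, q3, q4}, q6→∅; union {q1, q3, q4, q5, q6}; ε-closure = {q0, q1, q2, q3, q4, q5, q6}.
Read '1': q0→{q3, q5, q6}, q1→{q6}, q2→{q3, q4}, q3→∅, q4→{q5, q6}, q5→{q1, q3, q4}, q6→∅; union {q1, q3, q4, q5, q6}; ε-closure = {q0, q1, q2, q3, q4, q5, q6}.
Read '1': q0→{q3, q5, q6}, q1→{q6}, q2→{q3, q4}, q3→∅, q4→{q5, q6}, q5→{q1, q3, q4}, q6→∅; union {q1, q3, q4, q5, q6}; ε-closure = {q0, q1, q2, q3, q4, q5, q6}.
Read '1': q0→{q3, q5, q6}, q1→{q6}, q2→{q3, q4}, q3→∅, q4→{q5, q6}, q5→{q1, q3, q4}, q6→∅; union {q1, q3, q4, q5, q6}; ε-closure = {q0, q1, q2, q3, q4, q5, q6}.
Read '0': q0→{q6}, q1→∅, q2→{q3}, q3→{q6}, q4→{q6}, q5→{q1, q4}, q6→{q2}; union {q1, q2, q3, q4, q6}; ε-closure = {q0, q1, q2, q3, q4, q6}.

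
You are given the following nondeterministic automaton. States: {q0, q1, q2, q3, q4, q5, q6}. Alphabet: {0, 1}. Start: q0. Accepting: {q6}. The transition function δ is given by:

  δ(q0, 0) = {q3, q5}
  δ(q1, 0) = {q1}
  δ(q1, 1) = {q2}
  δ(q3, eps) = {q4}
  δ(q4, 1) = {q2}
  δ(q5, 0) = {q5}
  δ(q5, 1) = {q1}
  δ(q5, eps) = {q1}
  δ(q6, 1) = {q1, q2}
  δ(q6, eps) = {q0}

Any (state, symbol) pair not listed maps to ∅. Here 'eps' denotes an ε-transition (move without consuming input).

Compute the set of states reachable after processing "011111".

Start in {q0}.
Read '0': {q0} → {q1, q3, q4, q5}.
Read '1': {q1, q3, q4, q5} → {q1, q2}.
Read '1': {q1, q2} → {q2}.
Read '1': {q2} → ∅.
The set is empty and remains empty for the remaining 2 symbols.

∅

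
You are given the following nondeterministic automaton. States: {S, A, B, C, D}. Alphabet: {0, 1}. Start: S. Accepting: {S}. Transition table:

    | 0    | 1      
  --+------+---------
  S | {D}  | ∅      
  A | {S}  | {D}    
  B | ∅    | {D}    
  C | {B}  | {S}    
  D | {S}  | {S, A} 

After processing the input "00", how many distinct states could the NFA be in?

Start in {S}.
Read '0': {S} → {D}.
Read '0': {D} → {S}.
That set has 1 state.

1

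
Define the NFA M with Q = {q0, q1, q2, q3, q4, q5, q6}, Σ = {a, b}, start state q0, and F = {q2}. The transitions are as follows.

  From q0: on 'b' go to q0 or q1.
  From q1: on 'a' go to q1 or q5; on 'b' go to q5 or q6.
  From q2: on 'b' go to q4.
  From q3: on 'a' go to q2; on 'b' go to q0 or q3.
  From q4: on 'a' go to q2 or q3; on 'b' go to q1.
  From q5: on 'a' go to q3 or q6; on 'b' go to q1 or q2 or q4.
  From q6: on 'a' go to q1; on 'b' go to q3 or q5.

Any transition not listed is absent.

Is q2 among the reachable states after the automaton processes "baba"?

Start in {q0}.
Read 'b': q0→{q0, q1}; now {q0, q1}.
Read 'a': q0→∅, q1→{q1, q5}; now {q1, q5}.
Read 'b': q1→{q5, q6}, q5→{q1, q2, q4}; now {q1, q2, q4, q5, q6}.
Read 'a': q1→{q1, q5}, q2→∅, q4→{q2, q3}, q5→{q3, q6}, q6→{q1}; now {q1, q2, q3, q5, q6}.
State q2 is in {q1, q2, q3, q5, q6}.

Yes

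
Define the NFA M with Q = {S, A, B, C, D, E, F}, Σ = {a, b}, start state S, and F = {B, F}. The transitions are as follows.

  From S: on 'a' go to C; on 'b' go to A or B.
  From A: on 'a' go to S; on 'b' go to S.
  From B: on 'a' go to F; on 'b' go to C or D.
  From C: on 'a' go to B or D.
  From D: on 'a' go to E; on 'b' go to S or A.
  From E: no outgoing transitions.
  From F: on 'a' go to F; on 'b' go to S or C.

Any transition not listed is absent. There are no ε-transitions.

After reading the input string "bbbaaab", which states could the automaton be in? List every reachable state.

{S, A, C, D}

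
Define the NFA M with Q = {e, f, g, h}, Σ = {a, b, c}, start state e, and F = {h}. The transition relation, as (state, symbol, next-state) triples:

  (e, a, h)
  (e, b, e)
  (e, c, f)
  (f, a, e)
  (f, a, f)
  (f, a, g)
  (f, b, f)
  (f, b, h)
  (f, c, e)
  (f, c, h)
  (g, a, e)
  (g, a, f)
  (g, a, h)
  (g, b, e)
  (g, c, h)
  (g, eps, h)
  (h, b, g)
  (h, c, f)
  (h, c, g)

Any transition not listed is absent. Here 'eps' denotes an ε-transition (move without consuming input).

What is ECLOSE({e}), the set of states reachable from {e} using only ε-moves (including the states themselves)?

Begin with {e}.
No ε-moves leave this set, so the closure equals the set itself.

{e}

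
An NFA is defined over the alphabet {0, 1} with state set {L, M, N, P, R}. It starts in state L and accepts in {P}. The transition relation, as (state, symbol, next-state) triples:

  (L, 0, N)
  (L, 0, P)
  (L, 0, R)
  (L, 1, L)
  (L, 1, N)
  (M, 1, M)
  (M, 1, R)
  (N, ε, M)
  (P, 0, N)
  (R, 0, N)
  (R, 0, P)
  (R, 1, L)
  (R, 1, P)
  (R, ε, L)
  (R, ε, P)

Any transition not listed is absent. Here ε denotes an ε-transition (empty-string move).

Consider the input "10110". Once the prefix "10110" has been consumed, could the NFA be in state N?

Start in {L}.
Read '1': {L} → {L, M, N}.
Read '0': {L, M, N} → {L, M, N, P, R}.
Read '1': {L, M, N, P, R} → {L, M, N, P, R}.
Read '1': {L, M, N, P, R} → {L, M, N, P, R}.
Read '0': {L, M, N, P, R} → {L, M, N, P, R}.
State N is in {L, M, N, P, R}.

Yes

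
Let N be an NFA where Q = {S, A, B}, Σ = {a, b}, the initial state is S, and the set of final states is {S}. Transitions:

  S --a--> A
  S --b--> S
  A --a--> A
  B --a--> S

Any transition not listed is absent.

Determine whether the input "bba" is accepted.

No

Start in {S}.
Read 'b': {S} → {S}.
Read 'b': {S} → {S}.
Read 'a': {S} → {A}.
The final set {A} contains no accepting state.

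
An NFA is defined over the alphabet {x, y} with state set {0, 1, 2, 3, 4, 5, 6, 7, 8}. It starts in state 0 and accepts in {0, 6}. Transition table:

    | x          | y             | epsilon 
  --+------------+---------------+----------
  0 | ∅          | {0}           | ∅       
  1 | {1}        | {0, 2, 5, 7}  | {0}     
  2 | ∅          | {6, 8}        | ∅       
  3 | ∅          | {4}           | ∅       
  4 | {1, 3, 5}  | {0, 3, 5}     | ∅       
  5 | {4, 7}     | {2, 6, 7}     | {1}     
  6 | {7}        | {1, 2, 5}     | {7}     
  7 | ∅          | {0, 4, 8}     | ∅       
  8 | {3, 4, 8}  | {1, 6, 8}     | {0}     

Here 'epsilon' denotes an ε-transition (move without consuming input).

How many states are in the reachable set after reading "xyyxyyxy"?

0

Start in {0}.
Read 'x': {0} → ∅.
The set is empty and remains empty for the remaining 7 symbols.
That set has 0 states.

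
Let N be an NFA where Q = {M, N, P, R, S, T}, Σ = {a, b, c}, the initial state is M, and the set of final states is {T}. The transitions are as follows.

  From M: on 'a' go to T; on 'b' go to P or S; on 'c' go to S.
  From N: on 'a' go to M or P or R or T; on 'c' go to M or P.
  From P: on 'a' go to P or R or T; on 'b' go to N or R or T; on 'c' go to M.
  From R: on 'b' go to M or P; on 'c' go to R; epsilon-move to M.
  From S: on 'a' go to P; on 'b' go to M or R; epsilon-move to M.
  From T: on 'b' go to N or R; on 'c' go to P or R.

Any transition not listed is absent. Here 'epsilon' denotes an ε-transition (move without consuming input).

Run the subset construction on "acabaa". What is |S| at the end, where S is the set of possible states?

Start in {M}.
Read 'a': {M} → {T}.
Read 'c': {T} → {M, P, R}.
Read 'a': {M, P, R} → {M, P, R, T}.
Read 'b': {M, P, R, T} → {M, N, P, R, S, T}.
Read 'a': {M, N, P, R, S, T} → {M, P, R, T}.
Read 'a': {M, P, R, T} → {M, P, R, T}.
That set has 4 states.

4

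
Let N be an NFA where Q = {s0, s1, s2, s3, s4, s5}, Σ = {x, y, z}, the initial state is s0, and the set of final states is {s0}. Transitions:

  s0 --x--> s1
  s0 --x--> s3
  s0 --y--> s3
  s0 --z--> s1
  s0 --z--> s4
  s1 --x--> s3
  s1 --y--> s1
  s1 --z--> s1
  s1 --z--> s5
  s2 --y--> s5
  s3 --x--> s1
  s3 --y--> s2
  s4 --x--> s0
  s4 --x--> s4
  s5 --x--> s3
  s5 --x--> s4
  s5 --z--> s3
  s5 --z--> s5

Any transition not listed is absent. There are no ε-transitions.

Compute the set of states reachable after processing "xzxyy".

Start in {s0}.
Read 'x': {s0} → {s1, s3}.
Read 'z': {s1, s3} → {s1, s5}.
Read 'x': {s1, s5} → {s3, s4}.
Read 'y': {s3, s4} → {s2}.
Read 'y': {s2} → {s5}.

{s5}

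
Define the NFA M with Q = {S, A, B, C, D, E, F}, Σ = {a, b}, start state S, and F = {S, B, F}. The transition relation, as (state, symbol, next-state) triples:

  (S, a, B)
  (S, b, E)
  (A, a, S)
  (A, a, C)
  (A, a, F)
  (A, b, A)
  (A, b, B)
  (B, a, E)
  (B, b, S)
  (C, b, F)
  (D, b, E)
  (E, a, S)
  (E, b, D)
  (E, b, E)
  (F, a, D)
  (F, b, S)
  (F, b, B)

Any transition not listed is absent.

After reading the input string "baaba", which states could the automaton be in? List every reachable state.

Start in {S}.
Read 'b': {S} → {E}.
Read 'a': {E} → {S}.
Read 'a': {S} → {B}.
Read 'b': {B} → {S}.
Read 'a': {S} → {B}.

{B}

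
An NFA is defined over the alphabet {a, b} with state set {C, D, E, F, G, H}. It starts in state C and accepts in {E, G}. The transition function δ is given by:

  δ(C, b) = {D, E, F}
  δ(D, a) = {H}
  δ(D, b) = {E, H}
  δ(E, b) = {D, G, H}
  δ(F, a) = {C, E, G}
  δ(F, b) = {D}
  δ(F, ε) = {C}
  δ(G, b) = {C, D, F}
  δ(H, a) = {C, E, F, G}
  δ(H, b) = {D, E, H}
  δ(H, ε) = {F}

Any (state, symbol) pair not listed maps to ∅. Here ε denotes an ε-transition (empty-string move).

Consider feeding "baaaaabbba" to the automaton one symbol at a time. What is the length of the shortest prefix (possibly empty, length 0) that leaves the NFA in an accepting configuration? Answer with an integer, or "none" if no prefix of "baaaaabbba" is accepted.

1

Start in {C}.
Read 'b': C→{D, E, F}; union {D, E, F}; ε-closure = {C, D, E, F}.
None of the earlier sets intersect F, but {C, D, E, F} does.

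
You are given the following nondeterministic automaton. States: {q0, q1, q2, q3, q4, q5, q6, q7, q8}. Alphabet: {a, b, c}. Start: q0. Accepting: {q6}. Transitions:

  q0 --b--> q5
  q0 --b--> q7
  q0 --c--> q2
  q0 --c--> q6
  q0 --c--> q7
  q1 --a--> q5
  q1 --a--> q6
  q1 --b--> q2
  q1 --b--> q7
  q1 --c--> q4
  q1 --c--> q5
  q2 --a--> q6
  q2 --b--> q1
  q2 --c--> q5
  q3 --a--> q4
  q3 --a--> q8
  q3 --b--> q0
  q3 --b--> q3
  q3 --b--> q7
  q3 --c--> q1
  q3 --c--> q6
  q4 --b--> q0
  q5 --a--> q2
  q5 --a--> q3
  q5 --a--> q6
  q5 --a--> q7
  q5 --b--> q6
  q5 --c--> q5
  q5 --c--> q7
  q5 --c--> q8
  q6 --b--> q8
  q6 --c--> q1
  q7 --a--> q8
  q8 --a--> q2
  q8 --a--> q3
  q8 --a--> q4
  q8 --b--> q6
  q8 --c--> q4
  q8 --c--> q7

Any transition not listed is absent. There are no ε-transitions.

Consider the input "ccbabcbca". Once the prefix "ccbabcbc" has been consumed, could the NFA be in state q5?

Yes

Start in {q0}.
Read 'c': q0→{q2, q6, q7}; now {q2, q6, q7}.
Read 'c': q2→{q5}, q6→{q1}, q7→∅; now {q1, q5}.
Read 'b': q1→{q2, q7}, q5→{q6}; now {q2, q6, q7}.
Read 'a': q2→{q6}, q6→∅, q7→{q8}; now {q6, q8}.
Read 'b': q6→{q8}, q8→{q6}; now {q6, q8}.
Read 'c': q6→{q1}, q8→{q4, q7}; now {q1, q4, q7}.
Read 'b': q1→{q2, q7}, q4→{q0}, q7→∅; now {q0, q2, q7}.
Read 'c': q0→{q2, q6, q7}, q2→{q5}, q7→∅; now {q2, q5, q6, q7}.
State q5 is in {q2, q5, q6, q7}.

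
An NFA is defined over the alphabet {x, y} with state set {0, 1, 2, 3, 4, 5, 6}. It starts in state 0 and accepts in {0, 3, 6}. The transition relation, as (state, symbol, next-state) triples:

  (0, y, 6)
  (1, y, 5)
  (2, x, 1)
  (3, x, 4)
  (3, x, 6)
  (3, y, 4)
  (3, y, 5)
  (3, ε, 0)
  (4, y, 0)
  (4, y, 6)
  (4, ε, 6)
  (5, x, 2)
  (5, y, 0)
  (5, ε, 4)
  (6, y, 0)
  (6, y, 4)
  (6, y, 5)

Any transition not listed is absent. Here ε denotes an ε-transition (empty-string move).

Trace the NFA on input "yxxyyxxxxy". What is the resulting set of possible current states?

∅

Start in {0}.
Read 'y': {0} → {6}.
Read 'x': {6} → ∅.
The set is empty and remains empty for the remaining 8 symbols.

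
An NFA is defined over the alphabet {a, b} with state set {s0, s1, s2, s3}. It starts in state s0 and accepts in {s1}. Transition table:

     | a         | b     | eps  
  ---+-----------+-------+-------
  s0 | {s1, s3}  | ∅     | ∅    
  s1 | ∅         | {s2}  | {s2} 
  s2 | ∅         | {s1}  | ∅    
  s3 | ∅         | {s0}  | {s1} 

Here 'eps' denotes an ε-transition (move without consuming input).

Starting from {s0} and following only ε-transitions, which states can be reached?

Begin with {s0}.
No ε-moves leave this set, so the closure equals the set itself.

{s0}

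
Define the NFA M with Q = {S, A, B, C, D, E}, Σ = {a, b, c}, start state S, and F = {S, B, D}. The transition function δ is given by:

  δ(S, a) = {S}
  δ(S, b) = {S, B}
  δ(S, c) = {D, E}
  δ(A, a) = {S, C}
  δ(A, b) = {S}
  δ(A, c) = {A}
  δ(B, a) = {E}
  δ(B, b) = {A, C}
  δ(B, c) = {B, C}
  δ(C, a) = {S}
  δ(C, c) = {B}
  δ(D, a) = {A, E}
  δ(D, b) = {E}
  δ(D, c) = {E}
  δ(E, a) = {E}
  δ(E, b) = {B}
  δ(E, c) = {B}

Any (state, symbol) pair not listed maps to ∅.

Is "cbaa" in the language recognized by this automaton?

No

Start in {S}.
Read 'c': S→{D, E}; now {D, E}.
Read 'b': D→{E}, E→{B}; now {B, E}.
Read 'a': B→{E}, E→{E}; now {E}.
Read 'a': E→{E}; now {E}.
The final set {E} contains no accepting state.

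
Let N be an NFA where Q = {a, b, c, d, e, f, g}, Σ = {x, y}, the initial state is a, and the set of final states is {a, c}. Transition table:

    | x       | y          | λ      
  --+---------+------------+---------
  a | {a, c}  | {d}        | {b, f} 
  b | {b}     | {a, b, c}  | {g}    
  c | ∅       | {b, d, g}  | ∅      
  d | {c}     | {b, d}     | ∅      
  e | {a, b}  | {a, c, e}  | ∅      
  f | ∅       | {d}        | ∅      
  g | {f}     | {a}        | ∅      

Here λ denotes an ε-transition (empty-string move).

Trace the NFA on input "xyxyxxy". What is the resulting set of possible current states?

Start: ε-closure({a}) = {a, b, f, g}.
Read 'x': {a, b, f, g} → {a, b, c, f, g}.
Read 'y': {a, b, c, f, g} → {a, b, c, d, f, g}.
Read 'x': {a, b, c, d, f, g} → {a, b, c, f, g}.
Read 'y': {a, b, c, f, g} → {a, b, c, d, f, g}.
Read 'x': {a, b, c, d, f, g} → {a, b, c, f, g}.
Read 'x': {a, b, c, f, g} → {a, b, c, f, g}.
Read 'y': {a, b, c, f, g} → {a, b, c, d, f, g}.

{a, b, c, d, f, g}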